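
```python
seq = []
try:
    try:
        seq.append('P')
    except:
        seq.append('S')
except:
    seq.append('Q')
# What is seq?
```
['P']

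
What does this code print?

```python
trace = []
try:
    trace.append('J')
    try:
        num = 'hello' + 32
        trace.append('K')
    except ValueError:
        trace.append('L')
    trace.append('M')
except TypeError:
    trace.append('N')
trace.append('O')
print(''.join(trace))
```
JNO

Inner handler doesn't match, propagates to outer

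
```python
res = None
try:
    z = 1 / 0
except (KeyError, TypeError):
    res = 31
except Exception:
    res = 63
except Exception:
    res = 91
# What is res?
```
63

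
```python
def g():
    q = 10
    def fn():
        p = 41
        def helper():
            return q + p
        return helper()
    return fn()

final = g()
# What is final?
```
51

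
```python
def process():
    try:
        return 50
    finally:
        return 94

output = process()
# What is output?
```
94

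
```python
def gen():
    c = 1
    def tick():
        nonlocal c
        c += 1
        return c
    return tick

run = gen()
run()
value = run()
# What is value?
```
3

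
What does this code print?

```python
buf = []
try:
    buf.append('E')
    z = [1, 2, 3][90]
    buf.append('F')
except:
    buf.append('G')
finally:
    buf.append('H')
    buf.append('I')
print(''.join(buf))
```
EGHI

Code before exception runs, then except, then all of finally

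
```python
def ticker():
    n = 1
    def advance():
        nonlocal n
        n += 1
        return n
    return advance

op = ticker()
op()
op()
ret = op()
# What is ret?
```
4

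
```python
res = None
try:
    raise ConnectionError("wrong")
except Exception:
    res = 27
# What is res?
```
27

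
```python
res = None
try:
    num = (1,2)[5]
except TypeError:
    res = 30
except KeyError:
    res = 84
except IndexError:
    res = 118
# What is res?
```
118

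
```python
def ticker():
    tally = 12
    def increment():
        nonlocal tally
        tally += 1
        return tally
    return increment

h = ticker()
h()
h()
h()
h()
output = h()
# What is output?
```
17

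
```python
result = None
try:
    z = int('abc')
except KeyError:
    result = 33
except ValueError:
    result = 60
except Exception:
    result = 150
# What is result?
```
60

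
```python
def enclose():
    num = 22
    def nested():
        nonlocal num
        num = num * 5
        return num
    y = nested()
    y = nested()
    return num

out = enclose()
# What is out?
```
550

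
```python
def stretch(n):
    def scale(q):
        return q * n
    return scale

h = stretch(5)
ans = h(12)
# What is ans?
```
60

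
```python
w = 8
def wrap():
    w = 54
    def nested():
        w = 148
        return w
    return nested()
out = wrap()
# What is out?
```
148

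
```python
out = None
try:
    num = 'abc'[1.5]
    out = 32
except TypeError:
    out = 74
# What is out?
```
74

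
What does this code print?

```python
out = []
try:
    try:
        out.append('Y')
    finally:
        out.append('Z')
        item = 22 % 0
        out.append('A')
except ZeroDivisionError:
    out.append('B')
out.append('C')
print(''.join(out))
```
YZBC

Exception in inner finally caught by outer except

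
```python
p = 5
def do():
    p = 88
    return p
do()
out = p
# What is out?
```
5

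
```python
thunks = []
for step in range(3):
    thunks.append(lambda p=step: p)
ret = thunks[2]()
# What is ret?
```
2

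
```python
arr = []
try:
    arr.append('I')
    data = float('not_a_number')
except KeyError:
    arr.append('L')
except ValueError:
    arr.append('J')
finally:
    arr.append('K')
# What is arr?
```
['I', 'J', 'K']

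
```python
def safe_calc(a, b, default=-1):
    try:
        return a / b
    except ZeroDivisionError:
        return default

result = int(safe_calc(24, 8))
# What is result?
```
3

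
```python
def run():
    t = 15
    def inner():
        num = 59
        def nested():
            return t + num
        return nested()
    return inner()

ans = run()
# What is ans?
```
74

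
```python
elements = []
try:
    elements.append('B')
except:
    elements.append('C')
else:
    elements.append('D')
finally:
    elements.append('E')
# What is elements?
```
['B', 'D', 'E']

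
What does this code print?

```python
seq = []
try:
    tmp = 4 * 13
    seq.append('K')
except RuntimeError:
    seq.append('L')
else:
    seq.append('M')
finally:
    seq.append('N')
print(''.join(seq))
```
KMN

else runs before finally when no exception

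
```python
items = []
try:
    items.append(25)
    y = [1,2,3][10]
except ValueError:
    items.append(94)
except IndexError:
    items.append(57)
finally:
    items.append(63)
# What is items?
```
[25, 57, 63]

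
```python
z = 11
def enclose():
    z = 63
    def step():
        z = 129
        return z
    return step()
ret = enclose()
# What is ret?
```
129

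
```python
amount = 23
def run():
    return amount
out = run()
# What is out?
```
23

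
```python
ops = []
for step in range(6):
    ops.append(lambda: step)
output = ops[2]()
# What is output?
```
5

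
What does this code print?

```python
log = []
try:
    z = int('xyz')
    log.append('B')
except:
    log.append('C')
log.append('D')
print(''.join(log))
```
CD

Exception raised in try, caught by bare except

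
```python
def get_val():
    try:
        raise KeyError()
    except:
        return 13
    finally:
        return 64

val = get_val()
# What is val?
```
64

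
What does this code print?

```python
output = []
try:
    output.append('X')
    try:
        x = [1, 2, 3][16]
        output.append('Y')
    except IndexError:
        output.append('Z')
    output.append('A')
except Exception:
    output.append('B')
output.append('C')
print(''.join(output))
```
XZAC

Inner exception caught by inner handler, outer continues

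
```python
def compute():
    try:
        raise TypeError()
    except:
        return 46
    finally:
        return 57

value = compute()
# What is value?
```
57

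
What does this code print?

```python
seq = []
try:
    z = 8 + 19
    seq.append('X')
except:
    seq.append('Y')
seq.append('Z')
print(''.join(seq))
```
XZ

No exception, try block completes normally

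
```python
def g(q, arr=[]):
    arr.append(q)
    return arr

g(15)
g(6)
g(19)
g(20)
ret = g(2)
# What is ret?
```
[15, 6, 19, 20, 2]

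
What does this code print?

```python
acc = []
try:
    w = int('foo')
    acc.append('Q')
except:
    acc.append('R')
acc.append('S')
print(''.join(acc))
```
RS

Exception raised in try, caught by bare except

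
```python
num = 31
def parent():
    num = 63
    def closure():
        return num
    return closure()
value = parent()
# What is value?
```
63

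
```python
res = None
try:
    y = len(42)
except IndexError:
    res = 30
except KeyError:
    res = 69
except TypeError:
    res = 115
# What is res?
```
115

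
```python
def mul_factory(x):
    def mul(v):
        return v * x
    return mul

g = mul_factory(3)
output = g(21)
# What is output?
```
63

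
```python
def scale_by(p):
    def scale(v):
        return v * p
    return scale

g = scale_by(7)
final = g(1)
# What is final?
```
7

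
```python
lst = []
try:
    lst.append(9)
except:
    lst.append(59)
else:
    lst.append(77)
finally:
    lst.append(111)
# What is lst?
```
[9, 77, 111]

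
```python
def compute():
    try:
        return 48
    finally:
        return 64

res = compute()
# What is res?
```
64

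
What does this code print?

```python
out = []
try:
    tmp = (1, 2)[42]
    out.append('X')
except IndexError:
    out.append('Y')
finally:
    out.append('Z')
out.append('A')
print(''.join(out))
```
YZA

finally always runs, even after exception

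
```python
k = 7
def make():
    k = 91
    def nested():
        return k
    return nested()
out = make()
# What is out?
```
91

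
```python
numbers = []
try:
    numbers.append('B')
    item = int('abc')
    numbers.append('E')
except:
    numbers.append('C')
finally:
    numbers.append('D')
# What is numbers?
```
['B', 'C', 'D']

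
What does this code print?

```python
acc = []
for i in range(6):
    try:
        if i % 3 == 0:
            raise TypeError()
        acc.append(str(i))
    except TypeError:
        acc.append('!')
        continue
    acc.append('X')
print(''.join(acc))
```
!1X2X!4X5X

continue in except skips rest of loop body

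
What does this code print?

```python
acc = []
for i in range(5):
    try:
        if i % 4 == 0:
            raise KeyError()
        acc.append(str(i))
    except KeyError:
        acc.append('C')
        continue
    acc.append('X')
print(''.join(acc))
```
C1X2X3XC

continue in except skips rest of loop body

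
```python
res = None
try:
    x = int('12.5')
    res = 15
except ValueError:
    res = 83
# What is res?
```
83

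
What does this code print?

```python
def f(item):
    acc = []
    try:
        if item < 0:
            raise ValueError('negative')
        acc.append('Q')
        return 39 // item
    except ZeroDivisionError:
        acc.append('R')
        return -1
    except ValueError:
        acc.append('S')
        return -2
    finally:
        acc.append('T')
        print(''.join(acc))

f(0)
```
QRT

item=0 causes ZeroDivisionError, caught, finally prints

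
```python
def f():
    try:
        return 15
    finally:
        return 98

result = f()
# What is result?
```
98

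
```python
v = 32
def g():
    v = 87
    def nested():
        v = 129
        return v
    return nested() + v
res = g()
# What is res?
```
216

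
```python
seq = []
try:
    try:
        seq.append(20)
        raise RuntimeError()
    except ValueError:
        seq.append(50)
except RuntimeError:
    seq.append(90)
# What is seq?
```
[20, 90]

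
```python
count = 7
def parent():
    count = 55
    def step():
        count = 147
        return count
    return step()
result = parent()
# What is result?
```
147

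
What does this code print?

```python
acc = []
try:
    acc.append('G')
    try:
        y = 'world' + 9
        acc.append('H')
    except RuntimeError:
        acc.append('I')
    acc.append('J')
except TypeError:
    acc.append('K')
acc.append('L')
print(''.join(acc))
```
GKL

Inner handler doesn't match, propagates to outer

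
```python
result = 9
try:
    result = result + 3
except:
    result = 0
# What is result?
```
12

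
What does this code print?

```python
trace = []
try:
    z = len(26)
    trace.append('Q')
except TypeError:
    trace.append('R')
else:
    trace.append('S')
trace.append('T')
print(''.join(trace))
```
RT

else block skipped when exception is caught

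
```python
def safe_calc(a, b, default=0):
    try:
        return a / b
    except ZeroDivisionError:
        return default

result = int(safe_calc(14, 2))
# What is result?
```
7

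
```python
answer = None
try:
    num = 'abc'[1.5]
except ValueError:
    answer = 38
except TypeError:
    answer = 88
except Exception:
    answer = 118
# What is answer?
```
88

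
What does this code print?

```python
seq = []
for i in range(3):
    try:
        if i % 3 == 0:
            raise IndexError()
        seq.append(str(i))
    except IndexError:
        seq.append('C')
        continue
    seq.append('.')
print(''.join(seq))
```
C1.2.

continue in except skips rest of loop body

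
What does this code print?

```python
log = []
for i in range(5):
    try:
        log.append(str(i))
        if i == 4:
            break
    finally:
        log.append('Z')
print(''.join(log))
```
0Z1Z2Z3Z4Z

finally runs even when breaking out of loop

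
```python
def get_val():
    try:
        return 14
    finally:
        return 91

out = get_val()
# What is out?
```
91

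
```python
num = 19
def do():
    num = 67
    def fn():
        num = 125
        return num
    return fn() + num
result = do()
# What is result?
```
192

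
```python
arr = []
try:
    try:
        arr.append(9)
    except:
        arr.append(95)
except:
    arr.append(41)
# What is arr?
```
[9]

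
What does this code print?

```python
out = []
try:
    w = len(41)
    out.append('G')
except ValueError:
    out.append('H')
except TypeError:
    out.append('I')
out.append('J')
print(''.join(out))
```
IJ

TypeError is caught by its specific handler, not ValueError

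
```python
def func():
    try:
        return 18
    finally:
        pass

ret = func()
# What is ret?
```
18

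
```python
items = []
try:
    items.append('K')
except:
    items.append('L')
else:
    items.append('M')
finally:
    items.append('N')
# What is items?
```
['K', 'M', 'N']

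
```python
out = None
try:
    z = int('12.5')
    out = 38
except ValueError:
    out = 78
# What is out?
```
78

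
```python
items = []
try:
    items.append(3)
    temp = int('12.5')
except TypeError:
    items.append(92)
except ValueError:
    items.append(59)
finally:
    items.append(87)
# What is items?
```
[3, 59, 87]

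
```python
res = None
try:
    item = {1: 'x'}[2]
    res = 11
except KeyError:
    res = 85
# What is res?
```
85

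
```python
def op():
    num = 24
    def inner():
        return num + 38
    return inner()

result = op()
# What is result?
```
62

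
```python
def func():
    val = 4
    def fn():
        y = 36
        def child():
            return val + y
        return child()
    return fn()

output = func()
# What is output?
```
40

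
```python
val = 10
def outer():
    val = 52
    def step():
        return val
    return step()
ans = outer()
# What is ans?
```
52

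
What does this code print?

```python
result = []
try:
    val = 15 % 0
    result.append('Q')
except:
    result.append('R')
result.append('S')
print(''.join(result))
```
RS

Exception raised in try, caught by bare except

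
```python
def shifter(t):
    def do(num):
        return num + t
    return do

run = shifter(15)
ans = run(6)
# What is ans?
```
21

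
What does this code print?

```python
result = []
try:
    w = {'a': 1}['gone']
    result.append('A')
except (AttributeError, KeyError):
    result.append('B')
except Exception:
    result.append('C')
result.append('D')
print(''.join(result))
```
BD

KeyError matches tuple containing it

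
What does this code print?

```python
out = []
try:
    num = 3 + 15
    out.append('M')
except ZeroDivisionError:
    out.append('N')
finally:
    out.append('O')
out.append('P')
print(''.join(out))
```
MOP

finally runs after normal execution too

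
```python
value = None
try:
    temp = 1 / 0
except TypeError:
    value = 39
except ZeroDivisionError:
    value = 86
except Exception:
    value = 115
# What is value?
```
86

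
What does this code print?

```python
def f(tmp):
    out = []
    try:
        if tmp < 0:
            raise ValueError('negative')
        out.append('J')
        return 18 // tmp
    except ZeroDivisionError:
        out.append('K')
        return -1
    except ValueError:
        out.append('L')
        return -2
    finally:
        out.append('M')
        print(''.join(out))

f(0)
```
JKM

tmp=0 causes ZeroDivisionError, caught, finally prints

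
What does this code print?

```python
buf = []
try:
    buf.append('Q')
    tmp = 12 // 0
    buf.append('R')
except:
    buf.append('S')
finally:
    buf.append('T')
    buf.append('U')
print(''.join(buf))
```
QSTU

Code before exception runs, then except, then all of finally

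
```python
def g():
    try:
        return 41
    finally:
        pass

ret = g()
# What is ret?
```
41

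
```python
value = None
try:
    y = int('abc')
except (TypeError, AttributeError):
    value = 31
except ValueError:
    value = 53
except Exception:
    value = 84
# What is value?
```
53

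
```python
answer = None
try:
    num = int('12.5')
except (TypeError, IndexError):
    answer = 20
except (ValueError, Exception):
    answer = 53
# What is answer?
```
53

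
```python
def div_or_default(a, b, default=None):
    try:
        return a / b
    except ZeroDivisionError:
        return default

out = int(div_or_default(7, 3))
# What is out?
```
2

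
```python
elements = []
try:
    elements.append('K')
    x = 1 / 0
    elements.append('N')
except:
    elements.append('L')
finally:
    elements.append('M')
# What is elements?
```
['K', 'L', 'M']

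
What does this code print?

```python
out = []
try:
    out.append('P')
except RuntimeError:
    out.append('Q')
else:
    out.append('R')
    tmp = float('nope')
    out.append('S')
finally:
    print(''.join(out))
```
PR

Try succeeds, else appends 'R', ValueError in else is uncaught, finally prints before exception propagates ('S' never appended)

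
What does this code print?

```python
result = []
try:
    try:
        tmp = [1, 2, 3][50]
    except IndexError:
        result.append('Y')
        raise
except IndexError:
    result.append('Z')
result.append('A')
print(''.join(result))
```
YZA

raise without argument re-raises current exception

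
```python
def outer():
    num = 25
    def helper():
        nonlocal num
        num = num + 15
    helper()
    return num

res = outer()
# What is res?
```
40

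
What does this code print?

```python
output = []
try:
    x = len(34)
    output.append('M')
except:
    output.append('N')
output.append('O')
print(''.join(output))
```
NO

Exception raised in try, caught by bare except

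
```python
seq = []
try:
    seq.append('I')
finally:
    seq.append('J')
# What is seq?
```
['I', 'J']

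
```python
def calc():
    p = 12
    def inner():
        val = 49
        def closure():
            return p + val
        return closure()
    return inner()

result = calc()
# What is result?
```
61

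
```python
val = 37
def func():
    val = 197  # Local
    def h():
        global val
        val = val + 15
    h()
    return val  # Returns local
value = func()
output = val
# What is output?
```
52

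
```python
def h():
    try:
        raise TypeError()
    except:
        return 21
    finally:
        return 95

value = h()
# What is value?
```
95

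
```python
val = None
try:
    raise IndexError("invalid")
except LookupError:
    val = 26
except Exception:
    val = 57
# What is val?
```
26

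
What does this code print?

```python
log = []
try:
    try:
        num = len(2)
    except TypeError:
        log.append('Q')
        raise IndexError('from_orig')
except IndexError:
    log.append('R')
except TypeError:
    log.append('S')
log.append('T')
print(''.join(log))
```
QRT

IndexError raised and caught, original TypeError not re-raised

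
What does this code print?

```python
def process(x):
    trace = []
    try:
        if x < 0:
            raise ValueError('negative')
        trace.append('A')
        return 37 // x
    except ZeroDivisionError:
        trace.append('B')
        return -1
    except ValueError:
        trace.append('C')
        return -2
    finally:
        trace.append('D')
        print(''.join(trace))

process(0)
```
ABD

x=0 causes ZeroDivisionError, caught, finally prints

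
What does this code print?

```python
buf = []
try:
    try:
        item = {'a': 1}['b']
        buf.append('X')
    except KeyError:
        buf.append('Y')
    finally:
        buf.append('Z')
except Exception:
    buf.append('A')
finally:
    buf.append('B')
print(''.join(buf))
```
YZB

Both finally blocks run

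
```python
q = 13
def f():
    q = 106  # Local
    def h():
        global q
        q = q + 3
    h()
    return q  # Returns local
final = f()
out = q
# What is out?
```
16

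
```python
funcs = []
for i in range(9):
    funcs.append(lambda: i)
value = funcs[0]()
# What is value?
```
8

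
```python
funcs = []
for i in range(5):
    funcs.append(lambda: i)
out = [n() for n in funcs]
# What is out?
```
[4, 4, 4, 4, 4]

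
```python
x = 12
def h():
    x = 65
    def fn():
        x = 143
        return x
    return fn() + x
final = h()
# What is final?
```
208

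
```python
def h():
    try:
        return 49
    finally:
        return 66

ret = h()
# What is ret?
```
66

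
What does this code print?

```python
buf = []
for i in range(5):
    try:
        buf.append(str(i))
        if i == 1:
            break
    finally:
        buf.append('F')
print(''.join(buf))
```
0F1F

finally runs even when breaking out of loop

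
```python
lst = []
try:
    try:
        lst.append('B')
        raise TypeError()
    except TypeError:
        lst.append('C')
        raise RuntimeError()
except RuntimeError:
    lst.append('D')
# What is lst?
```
['B', 'C', 'D']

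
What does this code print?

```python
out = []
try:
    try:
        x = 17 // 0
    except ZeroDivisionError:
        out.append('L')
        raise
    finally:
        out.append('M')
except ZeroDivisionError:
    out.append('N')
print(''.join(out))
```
LMN

finally runs before re-raised exception propagates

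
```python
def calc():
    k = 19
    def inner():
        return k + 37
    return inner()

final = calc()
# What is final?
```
56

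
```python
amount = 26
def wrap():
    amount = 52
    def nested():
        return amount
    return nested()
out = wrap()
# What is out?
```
52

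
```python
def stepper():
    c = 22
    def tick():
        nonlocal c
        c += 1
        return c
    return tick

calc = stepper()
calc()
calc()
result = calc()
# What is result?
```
25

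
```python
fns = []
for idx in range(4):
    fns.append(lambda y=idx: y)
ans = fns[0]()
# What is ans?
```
0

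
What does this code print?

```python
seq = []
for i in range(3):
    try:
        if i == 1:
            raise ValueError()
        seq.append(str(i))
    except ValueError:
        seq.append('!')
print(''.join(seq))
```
0!2

Exception on i=1 caught, loop continues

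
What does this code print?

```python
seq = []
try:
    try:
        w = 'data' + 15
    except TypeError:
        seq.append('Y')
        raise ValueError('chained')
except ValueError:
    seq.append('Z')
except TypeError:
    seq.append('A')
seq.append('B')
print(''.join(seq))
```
YZB

ValueError raised and caught, original TypeError not re-raised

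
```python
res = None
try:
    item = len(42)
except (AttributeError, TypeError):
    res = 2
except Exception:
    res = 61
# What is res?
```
2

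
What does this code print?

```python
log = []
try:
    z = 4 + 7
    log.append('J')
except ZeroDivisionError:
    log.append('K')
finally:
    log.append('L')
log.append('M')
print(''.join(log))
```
JLM

finally runs after normal execution too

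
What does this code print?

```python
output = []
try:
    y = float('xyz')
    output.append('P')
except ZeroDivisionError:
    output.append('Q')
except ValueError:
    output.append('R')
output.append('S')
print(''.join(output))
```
RS

ValueError is caught by its specific handler, not ZeroDivisionError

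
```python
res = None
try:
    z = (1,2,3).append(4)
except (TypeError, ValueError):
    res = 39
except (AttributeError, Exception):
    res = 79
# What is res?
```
79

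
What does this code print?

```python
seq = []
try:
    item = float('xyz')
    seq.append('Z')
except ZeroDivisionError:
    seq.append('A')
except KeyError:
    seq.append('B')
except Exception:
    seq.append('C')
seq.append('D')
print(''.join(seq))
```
CD

ValueError not specifically caught, falls to Exception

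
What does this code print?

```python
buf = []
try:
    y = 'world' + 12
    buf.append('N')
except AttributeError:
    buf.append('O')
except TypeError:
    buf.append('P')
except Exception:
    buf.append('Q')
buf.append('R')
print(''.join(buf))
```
PR

TypeError matches before generic Exception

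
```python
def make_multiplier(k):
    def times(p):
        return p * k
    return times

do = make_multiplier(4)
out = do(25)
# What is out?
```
100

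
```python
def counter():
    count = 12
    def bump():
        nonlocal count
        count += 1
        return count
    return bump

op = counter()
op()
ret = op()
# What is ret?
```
14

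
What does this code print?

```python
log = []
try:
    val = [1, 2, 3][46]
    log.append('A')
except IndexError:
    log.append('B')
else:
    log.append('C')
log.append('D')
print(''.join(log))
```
BD

else block skipped when exception is caught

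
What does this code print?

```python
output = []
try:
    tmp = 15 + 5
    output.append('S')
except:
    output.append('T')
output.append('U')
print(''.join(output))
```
SU

No exception, try block completes normally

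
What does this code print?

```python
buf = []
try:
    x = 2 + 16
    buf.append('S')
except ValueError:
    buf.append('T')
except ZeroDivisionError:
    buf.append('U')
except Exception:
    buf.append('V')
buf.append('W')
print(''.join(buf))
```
SW

No exception, try block completes normally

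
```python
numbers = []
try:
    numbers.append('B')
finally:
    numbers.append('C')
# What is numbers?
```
['B', 'C']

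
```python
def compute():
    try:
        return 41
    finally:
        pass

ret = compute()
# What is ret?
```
41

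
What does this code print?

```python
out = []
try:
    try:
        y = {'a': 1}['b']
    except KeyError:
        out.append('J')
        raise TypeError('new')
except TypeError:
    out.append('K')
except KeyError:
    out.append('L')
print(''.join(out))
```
JK

New TypeError raised, caught by outer TypeError handler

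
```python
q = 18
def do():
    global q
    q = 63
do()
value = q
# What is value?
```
63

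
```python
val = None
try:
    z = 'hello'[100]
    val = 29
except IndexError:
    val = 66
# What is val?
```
66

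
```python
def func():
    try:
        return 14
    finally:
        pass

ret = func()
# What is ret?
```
14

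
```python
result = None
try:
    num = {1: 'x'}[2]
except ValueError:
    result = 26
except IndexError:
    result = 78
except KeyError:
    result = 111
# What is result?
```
111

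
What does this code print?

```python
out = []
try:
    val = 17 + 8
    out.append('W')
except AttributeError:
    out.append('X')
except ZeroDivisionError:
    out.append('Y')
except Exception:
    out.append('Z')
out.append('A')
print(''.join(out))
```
WA

No exception, try block completes normally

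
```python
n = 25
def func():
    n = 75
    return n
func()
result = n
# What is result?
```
25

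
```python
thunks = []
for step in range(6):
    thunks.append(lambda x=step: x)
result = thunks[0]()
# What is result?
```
0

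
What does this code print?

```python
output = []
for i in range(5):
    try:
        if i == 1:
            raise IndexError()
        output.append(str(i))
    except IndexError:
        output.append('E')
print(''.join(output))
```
0E234

Exception on i=1 caught, loop continues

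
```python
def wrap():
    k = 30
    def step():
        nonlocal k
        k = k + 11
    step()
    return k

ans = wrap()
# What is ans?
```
41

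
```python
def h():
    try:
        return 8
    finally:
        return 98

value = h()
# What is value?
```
98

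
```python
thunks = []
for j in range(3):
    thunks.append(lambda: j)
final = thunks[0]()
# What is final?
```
2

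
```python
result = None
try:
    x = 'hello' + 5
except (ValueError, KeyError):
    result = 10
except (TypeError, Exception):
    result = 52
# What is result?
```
52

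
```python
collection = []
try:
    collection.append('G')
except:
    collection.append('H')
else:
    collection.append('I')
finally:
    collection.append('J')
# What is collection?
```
['G', 'I', 'J']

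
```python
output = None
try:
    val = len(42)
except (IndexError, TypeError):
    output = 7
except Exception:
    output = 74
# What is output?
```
7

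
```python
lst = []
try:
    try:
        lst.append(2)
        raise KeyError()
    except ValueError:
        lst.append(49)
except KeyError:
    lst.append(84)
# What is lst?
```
[2, 84]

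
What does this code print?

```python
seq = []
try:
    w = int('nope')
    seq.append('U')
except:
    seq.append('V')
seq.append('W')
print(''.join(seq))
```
VW

Exception raised in try, caught by bare except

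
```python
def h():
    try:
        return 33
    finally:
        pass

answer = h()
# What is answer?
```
33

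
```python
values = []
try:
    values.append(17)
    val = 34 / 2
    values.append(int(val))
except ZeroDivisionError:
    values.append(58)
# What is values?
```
[17, 17]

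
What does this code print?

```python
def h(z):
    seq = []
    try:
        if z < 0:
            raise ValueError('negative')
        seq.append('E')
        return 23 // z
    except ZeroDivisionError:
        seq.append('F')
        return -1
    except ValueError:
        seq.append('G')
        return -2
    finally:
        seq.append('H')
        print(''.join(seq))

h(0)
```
EFH

z=0 causes ZeroDivisionError, caught, finally prints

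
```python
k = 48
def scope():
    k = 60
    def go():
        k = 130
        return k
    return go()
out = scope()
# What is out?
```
130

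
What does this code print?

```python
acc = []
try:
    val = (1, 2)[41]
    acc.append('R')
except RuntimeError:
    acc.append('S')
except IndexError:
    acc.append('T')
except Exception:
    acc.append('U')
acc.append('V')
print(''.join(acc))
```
TV

IndexError matches before generic Exception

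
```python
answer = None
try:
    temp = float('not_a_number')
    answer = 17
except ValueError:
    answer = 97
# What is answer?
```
97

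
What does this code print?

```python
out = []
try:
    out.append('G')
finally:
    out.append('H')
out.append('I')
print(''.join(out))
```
GHI

try/finally without except, no exception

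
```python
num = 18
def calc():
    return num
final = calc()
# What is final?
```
18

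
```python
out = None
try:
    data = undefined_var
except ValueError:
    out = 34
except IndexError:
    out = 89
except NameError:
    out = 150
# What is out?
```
150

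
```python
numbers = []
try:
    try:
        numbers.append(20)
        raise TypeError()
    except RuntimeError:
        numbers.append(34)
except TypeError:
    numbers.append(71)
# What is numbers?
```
[20, 71]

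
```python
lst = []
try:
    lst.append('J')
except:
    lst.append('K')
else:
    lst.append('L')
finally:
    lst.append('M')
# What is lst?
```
['J', 'L', 'M']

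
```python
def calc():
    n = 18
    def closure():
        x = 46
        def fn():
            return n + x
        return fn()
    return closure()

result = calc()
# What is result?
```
64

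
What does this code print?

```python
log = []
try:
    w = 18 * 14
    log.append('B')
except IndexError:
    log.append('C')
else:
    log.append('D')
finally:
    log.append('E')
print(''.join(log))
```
BDE

else runs before finally when no exception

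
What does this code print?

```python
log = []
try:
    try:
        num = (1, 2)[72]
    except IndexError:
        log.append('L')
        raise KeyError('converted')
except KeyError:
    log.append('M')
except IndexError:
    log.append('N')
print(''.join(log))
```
LM

New KeyError raised, caught by outer KeyError handler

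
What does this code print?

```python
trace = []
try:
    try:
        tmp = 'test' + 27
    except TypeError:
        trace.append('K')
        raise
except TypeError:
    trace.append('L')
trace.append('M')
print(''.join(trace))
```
KLM

raise without argument re-raises current exception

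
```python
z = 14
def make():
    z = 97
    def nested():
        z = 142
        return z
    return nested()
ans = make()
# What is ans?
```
142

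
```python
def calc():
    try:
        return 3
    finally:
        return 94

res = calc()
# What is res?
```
94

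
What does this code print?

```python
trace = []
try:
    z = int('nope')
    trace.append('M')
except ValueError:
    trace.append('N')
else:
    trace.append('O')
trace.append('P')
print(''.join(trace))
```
NP

else block skipped when exception is caught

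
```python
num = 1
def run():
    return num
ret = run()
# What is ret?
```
1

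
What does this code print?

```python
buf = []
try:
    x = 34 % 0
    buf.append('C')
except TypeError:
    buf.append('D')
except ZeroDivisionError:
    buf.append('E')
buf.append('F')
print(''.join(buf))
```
EF

ZeroDivisionError is caught by its specific handler, not TypeError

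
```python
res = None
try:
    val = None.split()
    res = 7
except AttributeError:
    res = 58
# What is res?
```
58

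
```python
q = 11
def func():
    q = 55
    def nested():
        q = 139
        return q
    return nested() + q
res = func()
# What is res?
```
194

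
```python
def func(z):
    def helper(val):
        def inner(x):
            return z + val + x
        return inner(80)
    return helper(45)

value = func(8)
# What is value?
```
133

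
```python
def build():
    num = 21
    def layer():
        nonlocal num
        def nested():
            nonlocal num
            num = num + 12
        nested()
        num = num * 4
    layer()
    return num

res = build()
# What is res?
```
132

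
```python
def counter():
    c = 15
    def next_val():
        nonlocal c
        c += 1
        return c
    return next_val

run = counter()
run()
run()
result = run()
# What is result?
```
18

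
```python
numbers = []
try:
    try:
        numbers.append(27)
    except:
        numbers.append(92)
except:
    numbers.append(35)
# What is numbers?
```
[27]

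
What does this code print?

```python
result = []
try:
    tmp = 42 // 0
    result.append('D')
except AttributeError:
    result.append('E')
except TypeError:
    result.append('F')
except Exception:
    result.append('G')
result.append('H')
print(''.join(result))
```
GH

ZeroDivisionError not specifically caught, falls to Exception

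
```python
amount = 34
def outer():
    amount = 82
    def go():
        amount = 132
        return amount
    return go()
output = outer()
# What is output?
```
132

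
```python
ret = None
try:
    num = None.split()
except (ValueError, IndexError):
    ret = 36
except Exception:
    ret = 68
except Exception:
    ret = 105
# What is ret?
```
68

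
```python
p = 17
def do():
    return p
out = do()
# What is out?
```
17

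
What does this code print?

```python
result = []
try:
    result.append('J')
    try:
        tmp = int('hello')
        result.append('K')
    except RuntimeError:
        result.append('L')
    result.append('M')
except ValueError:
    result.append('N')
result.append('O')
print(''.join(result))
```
JNO

Inner handler doesn't match, propagates to outer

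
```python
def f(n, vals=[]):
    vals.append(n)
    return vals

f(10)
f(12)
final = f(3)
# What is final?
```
[10, 12, 3]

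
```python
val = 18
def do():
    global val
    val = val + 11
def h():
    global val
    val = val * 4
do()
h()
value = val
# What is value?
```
116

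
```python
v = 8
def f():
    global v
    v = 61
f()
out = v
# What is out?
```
61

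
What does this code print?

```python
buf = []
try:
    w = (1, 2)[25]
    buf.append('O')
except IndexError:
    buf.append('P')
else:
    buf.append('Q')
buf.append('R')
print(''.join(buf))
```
PR

else block skipped when exception is caught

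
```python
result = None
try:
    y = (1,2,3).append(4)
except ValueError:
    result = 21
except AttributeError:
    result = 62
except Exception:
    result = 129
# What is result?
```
62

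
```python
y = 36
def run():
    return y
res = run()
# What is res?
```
36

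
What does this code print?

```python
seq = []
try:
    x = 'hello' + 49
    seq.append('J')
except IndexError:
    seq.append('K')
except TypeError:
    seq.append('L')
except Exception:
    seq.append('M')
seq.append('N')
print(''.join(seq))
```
LN

TypeError matches before generic Exception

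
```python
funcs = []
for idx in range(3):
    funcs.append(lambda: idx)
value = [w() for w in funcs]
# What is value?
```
[2, 2, 2]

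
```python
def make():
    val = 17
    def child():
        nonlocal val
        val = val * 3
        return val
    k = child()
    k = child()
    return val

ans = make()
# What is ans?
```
153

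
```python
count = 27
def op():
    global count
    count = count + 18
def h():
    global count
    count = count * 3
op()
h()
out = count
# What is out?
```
135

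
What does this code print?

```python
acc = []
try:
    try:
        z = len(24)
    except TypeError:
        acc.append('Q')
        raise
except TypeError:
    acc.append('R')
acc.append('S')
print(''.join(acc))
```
QRS

raise without argument re-raises current exception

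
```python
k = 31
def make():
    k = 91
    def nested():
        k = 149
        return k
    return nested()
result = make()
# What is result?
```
149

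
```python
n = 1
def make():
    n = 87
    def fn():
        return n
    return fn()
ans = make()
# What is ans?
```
87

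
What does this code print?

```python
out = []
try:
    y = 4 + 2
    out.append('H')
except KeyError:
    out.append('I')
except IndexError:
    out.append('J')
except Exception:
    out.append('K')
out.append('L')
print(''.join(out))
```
HL

No exception, try block completes normally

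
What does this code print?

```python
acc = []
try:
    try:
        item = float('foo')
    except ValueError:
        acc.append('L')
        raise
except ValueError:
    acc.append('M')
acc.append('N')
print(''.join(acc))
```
LMN

raise without argument re-raises current exception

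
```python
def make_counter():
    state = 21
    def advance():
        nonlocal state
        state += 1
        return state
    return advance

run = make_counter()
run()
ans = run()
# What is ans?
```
23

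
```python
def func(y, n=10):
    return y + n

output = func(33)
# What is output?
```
43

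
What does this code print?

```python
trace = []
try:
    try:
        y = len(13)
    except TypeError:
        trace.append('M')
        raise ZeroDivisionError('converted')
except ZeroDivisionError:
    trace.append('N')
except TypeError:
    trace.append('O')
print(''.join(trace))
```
MN

New ZeroDivisionError raised, caught by outer ZeroDivisionError handler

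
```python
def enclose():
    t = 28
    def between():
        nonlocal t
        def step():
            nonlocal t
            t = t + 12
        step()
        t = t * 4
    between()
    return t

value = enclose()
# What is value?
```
160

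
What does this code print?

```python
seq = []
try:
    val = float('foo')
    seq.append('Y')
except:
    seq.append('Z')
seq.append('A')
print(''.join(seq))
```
ZA

Exception raised in try, caught by bare except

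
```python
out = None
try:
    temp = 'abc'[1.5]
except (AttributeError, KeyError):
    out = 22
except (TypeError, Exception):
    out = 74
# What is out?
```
74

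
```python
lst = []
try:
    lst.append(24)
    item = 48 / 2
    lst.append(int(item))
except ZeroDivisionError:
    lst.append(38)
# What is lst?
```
[24, 24]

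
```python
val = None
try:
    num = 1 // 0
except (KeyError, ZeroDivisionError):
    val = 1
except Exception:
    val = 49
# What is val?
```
1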